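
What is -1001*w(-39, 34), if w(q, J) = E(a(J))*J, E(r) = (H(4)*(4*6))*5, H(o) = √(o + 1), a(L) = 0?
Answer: -4084080*√5 ≈ -9.1323e+6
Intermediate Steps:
H(o) = √(1 + o)
E(r) = 120*√5 (E(r) = (√(1 + 4)*(4*6))*5 = (√5*24)*5 = (24*√5)*5 = 120*√5)
w(q, J) = 120*J*√5 (w(q, J) = (120*√5)*J = 120*J*√5)
-1001*w(-39, 34) = -120120*34*√5 = -4084080*√5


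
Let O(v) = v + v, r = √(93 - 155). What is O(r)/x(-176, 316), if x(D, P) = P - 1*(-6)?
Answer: I*√62/161 ≈ 0.048907*I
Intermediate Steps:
x(D, P) = 6 + P (x(D, P) = P + 6 = 6 + P)
r = I*√62 (r = √(-62) = I*√62 ≈ 7.874*I)
O(v) = 2*v
O(r)/x(-176, 316) = (2*(I*√62))/(6 + 316) = (2*I*√62)/322 = (2*I*√62)*(1/322) = I*√62/161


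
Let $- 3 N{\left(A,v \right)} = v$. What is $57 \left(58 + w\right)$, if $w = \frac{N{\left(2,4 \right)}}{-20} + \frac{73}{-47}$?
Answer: $\frac{756998}{235} \approx 3221.3$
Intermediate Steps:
$N{\left(A,v \right)} = - \frac{v}{3}$
$w = - \frac{1048}{705}$ ($w = \frac{\left(- \frac{1}{3}\right) 4}{-20} + \frac{73}{-47} = \left(- \frac{4}{3}\right) \left(- \frac{1}{20}\right) + 73 \left(- \frac{1}{47}\right) = \frac{1}{15} - \frac{73}{47} = - \frac{1048}{705} \approx -1.4865$)
$57 \left(58 + w\right) = 57 \left(58 - \frac{1048}{705}\right) = 57 \cdot \frac{39842}{705} = \frac{756998}{235}$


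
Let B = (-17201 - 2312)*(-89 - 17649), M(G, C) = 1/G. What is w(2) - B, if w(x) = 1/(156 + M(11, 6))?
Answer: -594290776887/1717 ≈ -3.4612e+8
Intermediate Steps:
w(x) = 11/1717 (w(x) = 1/(156 + 1/11) = 1/(1717/11) = 11/1717)
B = 346121594 (B = -19513*(-17738) = 346121594)
w(2) - B = 11/1717 - 1*346121594 = 11/1717 - 346121594 = -594290776887/1717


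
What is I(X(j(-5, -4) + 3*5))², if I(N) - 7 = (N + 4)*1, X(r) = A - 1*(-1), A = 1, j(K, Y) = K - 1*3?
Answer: 169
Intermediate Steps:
j(K, Y) = -3 + K (j(K, Y) = K - 3 = -3 + K)
X(r) = 2 (X(r) = 1 - 1*(-1) = 1 + 1 = 2)
I(N) = 11 + N (I(N) = 7 + (N + 4)*1 = 7 + (4 + N)*1 = 7 + (4 + N) = 11 + N)
I(X(j(-5, -4) + 3*5))² = (11 + 2)² = 13² = 169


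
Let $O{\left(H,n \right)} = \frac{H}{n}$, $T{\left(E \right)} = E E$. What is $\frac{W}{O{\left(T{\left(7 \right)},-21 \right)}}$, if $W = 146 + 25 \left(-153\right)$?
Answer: $\frac{11037}{7} \approx 1576.7$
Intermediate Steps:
$W = -3679$ ($W = 146 - 3825 = -3679$)
$T{\left(E \right)} = E^{2}$
$\frac{W}{O{\left(T{\left(7 \right)},-21 \right)}} = - \frac{3679}{7^{2} \frac{1}{-21}} = - \frac{3679}{49 \left(- \frac{1}{21}\right)} = - \frac{3679}{- \frac{7}{3}} = \left(-3679\right) \left(- \frac{3}{7}\right) = \frac{11037}{7}$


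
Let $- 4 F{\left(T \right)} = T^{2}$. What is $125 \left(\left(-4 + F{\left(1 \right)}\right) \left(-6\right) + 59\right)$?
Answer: $\frac{21125}{2} \approx 10563.0$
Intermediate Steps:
$F{\left(T \right)} = - \frac{T^{2}}{4}$
$125 \left(\left(-4 + F{\left(1 \right)}\right) \left(-6\right) + 59\right) = 125 \left(\left(-4 - \frac{1^{2}}{4}\right) \left(-6\right) + 59\right) = 125 \left(\left(-4 - \frac{1}{4}\right) \left(-6\right) + 59\right) = 125 \left(\left(- \frac{17}{4}\right) \left(-6\right) + 59\right) = 125 \left(\frac{51}{2} + 59\right) = 125 \cdot \frac{169}{2} = \frac{21125}{2}$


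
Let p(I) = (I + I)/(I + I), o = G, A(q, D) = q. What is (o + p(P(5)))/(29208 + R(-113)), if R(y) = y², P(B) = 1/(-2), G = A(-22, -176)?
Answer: -21/41977 ≈ -0.00050027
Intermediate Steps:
G = -22
o = -22
P(B) = -½
p(I) = 1 (p(I) = (2*I)/((2*I)) = (2*I)*(1/(2*I)) = 1)
(o + p(P(5)))/(29208 + R(-113)) = (-22 + 1)/(29208 + (-113)²) = -21/(29208 + 12769) = -21/41977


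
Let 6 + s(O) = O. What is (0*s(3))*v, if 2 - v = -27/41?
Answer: 0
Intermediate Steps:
s(O) = -6 + O
v = 109/41 (v = 2 - (-27)/41 = 2 - 1*(-27/41) = 2 + 27/41 = 109/41 ≈ 2.6585)
(0*s(3))*v = (0*(-6 + 3))*(109/41) = (0*(-3))*(109/41) = 0*(109/41) = 0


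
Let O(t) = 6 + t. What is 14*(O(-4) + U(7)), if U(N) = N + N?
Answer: 224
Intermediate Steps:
U(N) = 2*N
14*(O(-4) + U(7)) = 14*((6 - 4) + 2*7) = 14*(2 + 14) = 14*16 = 224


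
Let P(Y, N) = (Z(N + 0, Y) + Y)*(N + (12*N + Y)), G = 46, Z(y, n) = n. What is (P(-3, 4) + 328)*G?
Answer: 1564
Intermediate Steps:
P(Y, N) = 2*Y*(Y + 13*N) (P(Y, N) = (Y + Y)*(N + (12*N + Y)) = (2*Y)*(N + (Y + 12*N)) = (2*Y)*(Y + 13*N) = 2*Y*(Y + 13*N))
(P(-3, 4) + 328)*G = (2*(-3)*(-3 + 13*4) + 328)*46 = (2*(-3)*(-3 + 52) + 328)*46 = (2*(-3)*49 + 328)*46 = (-294 + 328)*46 = 34*46 = 1564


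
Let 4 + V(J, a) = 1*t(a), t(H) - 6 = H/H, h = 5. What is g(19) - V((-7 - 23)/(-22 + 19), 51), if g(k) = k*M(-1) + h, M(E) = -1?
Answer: -17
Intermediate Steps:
t(H) = 7 (t(H) = 6 + H/H = 6 + 1 = 7)
g(k) = 5 - k (g(k) = k*(-1) + 5 = -k + 5 = 5 - k)
V(J, a) = 3 (V(J, a) = -4 + 1*7 = -4 + 7 = 3)
g(19) - V((-7 - 23)/(-22 + 19), 51) = (5 - 1*19) - 1*3 = (5 - 19) - 3 = -14 - 3 = -17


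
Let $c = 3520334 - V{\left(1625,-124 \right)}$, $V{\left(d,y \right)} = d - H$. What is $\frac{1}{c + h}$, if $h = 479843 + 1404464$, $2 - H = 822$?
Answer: $\frac{1}{5402196} \approx 1.8511 \cdot 10^{-7}$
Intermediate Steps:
$H = -820$ ($H = 2 - 822 = -820$)
$h = 1884307$
$V{\left(d,y \right)} = 820 + d$ ($V{\left(d,y \right)} = d - -820 = d + 820 = 820 + d$)
$c = 3517889$ ($c = 3520334 - \left(820 + 1625\right) = 3520334 - 2445 = 3517889$)
$\frac{1}{c + h} = \frac{1}{3517889 + 1884307} = \frac{1}{5402196}$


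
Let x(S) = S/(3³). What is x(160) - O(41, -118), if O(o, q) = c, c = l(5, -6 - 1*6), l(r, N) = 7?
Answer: -29/27 ≈ -1.0741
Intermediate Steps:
x(S) = S/27
c = 7
O(o, q) = 7
x(160) - O(41, -118) = (1/27)*160 - 1*7 = 160/27 - 7 = -29/27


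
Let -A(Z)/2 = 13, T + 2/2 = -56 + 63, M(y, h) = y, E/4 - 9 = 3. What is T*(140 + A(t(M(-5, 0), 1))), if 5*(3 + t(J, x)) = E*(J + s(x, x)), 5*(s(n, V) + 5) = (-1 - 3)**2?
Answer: 684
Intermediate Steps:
E = 48 (E = 36 + 4*3 = 36 + 12 = 48)
s(n, V) = -9/5 (s(n, V) = -5 + (-1 - 3)**2/5 = -5 + (1/5)*(-4)**2 = -5 + (1/5)*16 = -5 + 16/5 = -9/5)
t(J, x) = -507/25 + 48*J/5 (t(J, x) = -3 + (48*(J - 9/5))/5 = -3 + (48*(-9/5 + J))/5 = -3 + (-432/5 + 48*J)/5 = -3 + (-432/25 + 48*J/5) = -507/25 + 48*J/5)
T = 6 (T = -1 + (-56 + 63) = -1 + 7 = 6)
A(Z) = -26 (A(Z) = -2*13 = -26)
T*(140 + A(t(M(-5, 0), 1))) = 6*(140 - 26) = 6*114 = 684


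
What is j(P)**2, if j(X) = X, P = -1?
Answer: 1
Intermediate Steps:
j(P)**2 = (-1)**2 = 1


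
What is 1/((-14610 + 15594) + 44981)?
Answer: 1/45965 ≈ 2.1756e-5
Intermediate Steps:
1/((-14610 + 15594) + 44981) = 1/(984 + 44981) = 1/45965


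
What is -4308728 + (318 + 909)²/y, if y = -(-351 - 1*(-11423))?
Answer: -47707741945/11072 ≈ -4.3089e+6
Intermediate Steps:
y = -11072 (y = -(-351 + 11423) = -1*11072 = -11072)
-4308728 + (318 + 909)²/y = -4308728 + (318 + 909)²/(-11072) = -4308728 + 1227²*(-1/11072) = -4308728 + 1505529*(-1/11072) = -4308728 - 1505529/11072 = -47707741945/11072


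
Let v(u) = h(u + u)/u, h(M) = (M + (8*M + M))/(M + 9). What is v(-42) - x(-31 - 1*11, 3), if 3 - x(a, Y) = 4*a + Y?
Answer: -2524/15 ≈ -168.27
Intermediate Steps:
h(M) = 10*M/(9 + M) (h(M) = (M + 9*M)/(9 + M) = (10*M)/(9 + M) = 10*M/(9 + M))
x(a, Y) = 3 - Y - 4*a (x(a, Y) = 3 - (4*a + Y) = 3 - (Y + 4*a) = 3 + (-Y - 4*a) = 3 - Y - 4*a)
v(u) = 20/(9 + 2*u) (v(u) = (10*(u + u)/(9 + (u + u)))/u = (10*(2*u)/(9 + 2*u))/u = (20*u/(9 + 2*u))/u = 20/(9 + 2*u))
v(-42) - x(-31 - 1*11, 3) = 20/(9 + 2*(-42)) - (3 - 1*3 - 4*(-31 - 1*11)) = 20/(9 - 84) - (3 - 3 - 4*(-31 - 11)) = 20/(-75) - (3 - 3 - 4*(-42)) = 20*(-1/75) - (3 - 3 + 168) = -4/15 - 1*168 = -4/15 - 168 = -2524/15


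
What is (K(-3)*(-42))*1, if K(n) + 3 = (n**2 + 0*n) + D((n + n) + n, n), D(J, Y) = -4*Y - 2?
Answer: -672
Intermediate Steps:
D(J, Y) = -2 - 4*Y
K(n) = -5 + n**2 - 4*n (K(n) = -3 + ((n**2 + 0*n) + (-2 - 4*n)) = -3 + ((n**2 + 0) + (-2 - 4*n)) = -3 + (n**2 + (-2 - 4*n)) = -3 + (-2 + n**2 - 4*n) = -5 + n**2 - 4*n)
(K(-3)*(-42))*1 = ((-5 + (-3)**2 - 4*(-3))*(-42))*1 = ((-5 + 9 + 12)*(-42))*1 = (16*(-42))*1 = -672*1 = -672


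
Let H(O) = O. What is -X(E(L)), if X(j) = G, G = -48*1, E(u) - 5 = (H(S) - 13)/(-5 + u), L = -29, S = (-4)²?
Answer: 48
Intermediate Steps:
S = 16
E(u) = 5 + 3/(-5 + u) (E(u) = 5 + (16 - 13)/(-5 + u) = 5 + 3/(-5 + u))
G = -48
X(j) = -48
-X(E(L)) = -1*(-48) = 48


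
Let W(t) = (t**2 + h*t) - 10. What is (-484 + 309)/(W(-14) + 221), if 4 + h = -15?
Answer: -175/673 ≈ -0.26003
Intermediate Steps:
h = -19 (h = -4 - 15 = -19)
W(t) = -10 + t**2 - 19*t (W(t) = (t**2 - 19*t) - 10 = -10 + t**2 - 19*t)
(-484 + 309)/(W(-14) + 221) = (-484 + 309)/((-10 + (-14)**2 - 19*(-14)) + 221) = -175/((-10 + 196 + 266) + 221) = -175/(452 + 221) = -175/673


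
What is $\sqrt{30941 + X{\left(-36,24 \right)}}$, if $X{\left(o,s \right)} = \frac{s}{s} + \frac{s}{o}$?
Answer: $\frac{2 \sqrt{69618}}{3} \approx 175.9$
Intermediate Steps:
$X{\left(o,s \right)} = 1 + \frac{s}{o}$
$\sqrt{30941 + X{\left(-36,24 \right)}} = \sqrt{30941 + \frac{-36 + 24}{-36}} = \sqrt{30941 - - \frac{1}{3}} = \sqrt{30941 + \frac{1}{3}} = \sqrt{\frac{92824}{3}} = \frac{2 \sqrt{69618}}{3}$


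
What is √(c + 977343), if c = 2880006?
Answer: √3857349 ≈ 1964.0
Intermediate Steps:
√(c + 977343) = √(2880006 + 977343) = √3857349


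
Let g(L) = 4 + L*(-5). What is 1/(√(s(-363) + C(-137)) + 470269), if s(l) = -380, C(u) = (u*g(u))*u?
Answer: 470269/221140000900 - 3*√1436829/221140000900 ≈ 2.1103e-6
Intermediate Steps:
g(L) = 4 - 5*L
C(u) = u²*(4 - 5*u) (C(u) = (u*(4 - 5*u))*u = u²*(4 - 5*u))
1/(√(s(-363) + C(-137)) + 470269) = 1/(√(-380 + (-137)²*(4 - 5*(-137))) + 470269) = 1/(√(-380 + 18769*(4 + 685)) + 470269) = 1/(√(-380 + 18769*689) + 470269) = 1/(√(-380 + 12931841) + 470269) = 1/(√12931461 + 470269) = 1/(3*√1436829 + 470269) = 1/(470269 + 3*√1436829)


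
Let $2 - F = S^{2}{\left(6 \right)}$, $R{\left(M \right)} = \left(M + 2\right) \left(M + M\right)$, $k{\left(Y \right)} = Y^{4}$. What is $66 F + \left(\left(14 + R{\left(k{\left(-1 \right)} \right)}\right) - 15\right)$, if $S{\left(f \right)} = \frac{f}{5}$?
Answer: $\frac{1049}{25} \approx 41.96$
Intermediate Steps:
$S{\left(f \right)} = \frac{f}{5}$ ($S{\left(f \right)} = f \frac{1}{5} = \frac{f}{5}$)
$R{\left(M \right)} = 2 M \left(2 + M\right)$ ($R{\left(M \right)} = \left(2 + M\right) 2 M = 2 M \left(2 + M\right)$)
$F = \frac{14}{25}$ ($F = 2 - \left(\frac{1}{5} \cdot 6\right)^{2} = 2 - \left(\frac{6}{5}\right)^{2} = 2 - \frac{36}{25} = \frac{14}{25} \approx 0.56$)
$66 F + \left(\left(14 + R{\left(k{\left(-1 \right)} \right)}\right) - 15\right) = 66 \cdot \frac{14}{25} - \left(1 - 2 \left(-1\right)^{4} \left(2 + \left(-1\right)^{4}\right)\right) = \frac{924}{25} - \left(1 - 2 \left(2 + 1\right)\right) = \frac{924}{25} - \left(1 - 6\right) = \frac{924}{25} + \left(\left(14 + 6\right) - 15\right) = \frac{924}{25} + \left(20 - 15\right) = \frac{924}{25} + 5 = \frac{1049}{25}$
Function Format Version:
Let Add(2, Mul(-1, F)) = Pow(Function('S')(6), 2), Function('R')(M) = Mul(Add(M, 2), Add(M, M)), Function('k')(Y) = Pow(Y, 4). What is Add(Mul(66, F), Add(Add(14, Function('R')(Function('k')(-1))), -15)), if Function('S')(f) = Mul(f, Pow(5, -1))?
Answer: Rational(1049, 25) ≈ 41.960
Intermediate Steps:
Function('S')(f) = Mul(Rational(1, 5), f) (Function('S')(f) = Mul(f, Rational(1, 5)) = Mul(Rational(1, 5), f))
Function('R')(M) = Mul(2, M, Add(2, M)) (Function('R')(M) = Mul(Add(2, M), Mul(2, M)) = Mul(2, M, Add(2, M)))
F = Rational(14, 25) (F = Add(2, Mul(-1, Pow(Mul(Rational(1, 5), 6), 2))) = Add(2, Mul(-1, Pow(Rational(6, 5), 2))) = Add(2, Mul(-1, Rational(36, 25))) = Add(2, Rational(-36, 25)) = Rational(14, 25) ≈ 0.56000)
Add(Mul(66, F), Add(Add(14, Function('R')(Function('k')(-1))), -15)) = Add(Mul(66, Rational(14, 25)), Add(Add(14, Mul(2, Pow(-1, 4), Add(2, Pow(-1, 4)))), -15)) = Add(Rational(924, 25), Add(Add(14, Mul(2, 1, Add(2, 1))), -15)) = Add(Rational(924, 25), Add(Add(14, Mul(2, 1, 3)), -15)) = Add(Rational(924, 25), Add(Add(14, 6), -15)) = Add(Rational(924, 25), Add(20, -15)) = Add(Rational(924, 25), 5) = Rational(1049, 25)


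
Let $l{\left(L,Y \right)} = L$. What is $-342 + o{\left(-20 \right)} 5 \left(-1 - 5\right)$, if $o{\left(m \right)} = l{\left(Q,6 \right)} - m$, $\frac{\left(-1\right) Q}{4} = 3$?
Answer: $-582$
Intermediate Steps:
$Q = -12$ ($Q = \left(-4\right) 3 = -12$)
$o{\left(m \right)} = -12 - m$
$-342 + o{\left(-20 \right)} 5 \left(-1 - 5\right) = -342 + \left(-12 - -20\right) 5 \left(-1 - 5\right) = -342 + \left(-12 + 20\right) 5 \left(-6\right) = -342 + 8 \left(-30\right) = -342 - 240 = -582$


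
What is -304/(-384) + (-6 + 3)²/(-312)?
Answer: 119/156 ≈ 0.76282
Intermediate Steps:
-304/(-384) + (-6 + 3)²/(-312) = -304*(-1/384) + (-3)²*(-1/312) = 19/24 + 9*(-1/312) = 19/24 - 3/104 = 119/156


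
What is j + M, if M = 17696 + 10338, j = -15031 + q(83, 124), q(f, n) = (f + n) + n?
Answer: 13334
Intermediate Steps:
q(f, n) = f + 2*n
j = -14700 (j = -15031 + (83 + 2*124) = -15031 + (83 + 248) = -15031 + 331 = -14700)
M = 28034
j + M = -14700 + 28034 = 13334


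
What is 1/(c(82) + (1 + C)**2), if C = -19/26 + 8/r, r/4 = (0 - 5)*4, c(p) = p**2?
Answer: 4225/28409021 ≈ 0.00014872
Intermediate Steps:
r = -80 (r = 4*((0 - 5)*4) = 4*(-5*4) = 4*(-20) = -80)
C = -54/65 (C = -19/26 + 8/(-80) = -19*1/26 + 8*(-1/80) = -19/26 - 1/10 = -54/65 ≈ -0.83077)
1/(c(82) + (1 + C)**2) = 1/(82**2 + (1 - 54/65)**2) = 1/(6724 + (11/65)**2) = 1/(6724 + 121/4225) = 1/(28409021/4225) = 4225/28409021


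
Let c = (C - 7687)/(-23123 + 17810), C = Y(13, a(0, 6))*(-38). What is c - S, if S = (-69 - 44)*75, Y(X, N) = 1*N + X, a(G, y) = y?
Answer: 15012028/1771 ≈ 8476.6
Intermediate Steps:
Y(X, N) = N + X
S = -8475 (S = -113*75 = -8475)
C = -722 (C = (6 + 13)*(-38) = 19*(-38) = -722)
c = 2803/1771 (c = (-722 - 7687)/(-23123 + 17810) = -8409/(-5313) = -8409*(-1/5313) = 2803/1771 ≈ 1.5827)
c - S = 2803/1771 - 1*(-8475) = 2803/1771 + 8475 = 15012028/1771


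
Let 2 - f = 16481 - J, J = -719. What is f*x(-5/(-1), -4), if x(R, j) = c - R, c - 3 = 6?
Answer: -68792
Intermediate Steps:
c = 9 (c = 3 + 6 = 9)
f = -17198 (f = 2 - (16481 - 1*(-719)) = 2 - (16481 + 719) = 2 - 1*17200 = 2 - 17200 = -17198)
x(R, j) = 9 - R
f*x(-5/(-1), -4) = -17198*(9 - (-5)/(-1)) = -17198*(9 - (-5)*(-1)) = -17198*(9 - 1*5) = -17198*(9 - 5) = -17198*4 = -68792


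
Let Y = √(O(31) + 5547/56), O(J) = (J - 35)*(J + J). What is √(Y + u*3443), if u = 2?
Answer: √(1349656 + 7*I*√116774)/14 ≈ 82.982 + 0.073536*I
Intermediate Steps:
O(J) = 2*J*(-35 + J) (O(J) = (-35 + J)*(2*J) = 2*J*(-35 + J))
Y = I*√116774/28 (Y = √(2*31*(-35 + 31) + 5547/56) = √(2*31*(-4) + 5547*(1/56)) = √(-248 + 5547/56) = √(-8341/56) = I*√116774/28 ≈ 12.204*I)
√(Y + u*3443) = √(I*√116774/28 + 2*3443) = √(I*√116774/28 + 6886) = √(6886 + I*√116774/28)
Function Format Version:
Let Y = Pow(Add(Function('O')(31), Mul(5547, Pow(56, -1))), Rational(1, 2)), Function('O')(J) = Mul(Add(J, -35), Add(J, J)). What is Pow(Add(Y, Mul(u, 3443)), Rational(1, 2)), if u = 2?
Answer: Mul(Rational(1, 14), Pow(Add(1349656, Mul(7, I, Pow(116774, Rational(1, 2)))), Rational(1, 2))) ≈ Add(82.982, Mul(0.073536, I))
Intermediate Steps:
Function('O')(J) = Mul(2, J, Add(-35, J)) (Function('O')(J) = Mul(Add(-35, J), Mul(2, J)) = Mul(2, J, Add(-35, J)))
Y = Mul(Rational(1, 28), I, Pow(116774, Rational(1, 2))) (Y = Pow(Add(Mul(2, 31, Add(-35, 31)), Mul(5547, Pow(56, -1))), Rational(1, 2)) = Pow(Add(Mul(2, 31, -4), Mul(5547, Rational(1, 56))), Rational(1, 2)) = Pow(Add(-248, Rational(5547, 56)), Rational(1, 2)) = Pow(Rational(-8341, 56), Rational(1, 2)) = Mul(Rational(1, 28), I, Pow(116774, Rational(1, 2))) ≈ Mul(12.204, I))
Pow(Add(Y, Mul(u, 3443)), Rational(1, 2)) = Pow(Add(Mul(Rational(1, 28), I, Pow(116774, Rational(1, 2))), Mul(2, 3443)), Rational(1, 2)) = Pow(Add(Mul(Rational(1, 28), I, Pow(116774, Rational(1, 2))), 6886), Rational(1, 2)) = Pow(Add(6886, Mul(Rational(1, 28), I, Pow(116774, Rational(1, 2)))), Rational(1, 2))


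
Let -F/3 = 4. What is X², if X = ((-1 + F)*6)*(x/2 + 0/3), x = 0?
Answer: 0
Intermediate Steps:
F = -12 (F = -3*4 = -12)
X = 0 (X = ((-1 - 12)*6)*(0/2 + 0/3) = (-13*6)*(0*(½) + 0*(⅓)) = -78*(0 + 0) = -78*0 = 0)
X² = 0² = 0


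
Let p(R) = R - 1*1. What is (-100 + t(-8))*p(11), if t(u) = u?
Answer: -1080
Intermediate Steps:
p(R) = -1 + R (p(R) = R - 1 = -1 + R)
(-100 + t(-8))*p(11) = (-100 - 8)*(-1 + 11) = -108*10 = -1080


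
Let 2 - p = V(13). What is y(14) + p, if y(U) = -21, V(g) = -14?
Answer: -5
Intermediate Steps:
p = 16 (p = 2 - 1*(-14) = 2 + 14 = 16)
y(14) + p = -21 + 16 = -5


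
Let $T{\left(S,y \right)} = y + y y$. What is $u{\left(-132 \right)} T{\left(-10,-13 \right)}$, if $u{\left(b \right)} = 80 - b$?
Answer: $33072$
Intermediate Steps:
$T{\left(S,y \right)} = y + y^{2}$
$u{\left(-132 \right)} T{\left(-10,-13 \right)} = \left(80 - -132\right) \left(- 13 \left(1 - 13\right)\right) = \left(80 + 132\right) \left(\left(-13\right) \left(-12\right)\right) = 212 \cdot 156 = 33072$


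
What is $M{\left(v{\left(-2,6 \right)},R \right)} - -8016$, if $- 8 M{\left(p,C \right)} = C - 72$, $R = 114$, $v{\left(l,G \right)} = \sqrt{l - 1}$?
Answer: $\frac{32043}{4} \approx 8010.8$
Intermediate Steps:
$v{\left(l,G \right)} = \sqrt{-1 + l}$
$M{\left(p,C \right)} = 9 - \frac{C}{8}$ ($M{\left(p,C \right)} = - \frac{C - 72}{8} = - \frac{-72 + C}{8} = 9 - \frac{C}{8}$)
$M{\left(v{\left(-2,6 \right)},R \right)} - -8016 = \left(9 - \frac{57}{4}\right) - -8016 = \left(9 - \frac{57}{4}\right) + 8016 = - \frac{21}{4} + 8016 = \frac{32043}{4}$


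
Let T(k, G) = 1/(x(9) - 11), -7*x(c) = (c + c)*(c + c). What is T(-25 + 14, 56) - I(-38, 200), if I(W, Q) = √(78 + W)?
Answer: -7/401 - 2*√10 ≈ -6.3420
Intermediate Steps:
x(c) = -4*c²/7 (x(c) = -(c + c)*(c + c)/7 = -2*c*2*c/7 = -4*c²/7)
T(k, G) = -7/401 (T(k, G) = 1/(-4/7*9² - 11) = 1/(-4/7*81 - 11) = 1/(-324/7 - 11) = 1/(-401/7) = -7/401)
T(-25 + 14, 56) - I(-38, 200) = -7/401 - √(78 - 38) = -7/401 - √40 = -7/401 - 2*√10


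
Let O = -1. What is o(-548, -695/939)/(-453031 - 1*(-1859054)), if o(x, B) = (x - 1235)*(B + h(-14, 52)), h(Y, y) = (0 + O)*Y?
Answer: -22200133/1320255597 ≈ -0.016815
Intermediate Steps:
h(Y, y) = -Y (h(Y, y) = (0 - 1)*Y = -Y)
o(x, B) = (-1235 + x)*(14 + B) (o(x, B) = (x - 1235)*(B - 1*(-14)) = (-1235 + x)*(B + 14) = (-1235 + x)*(14 + B))
o(-548, -695/939)/(-453031 - 1*(-1859054)) = (-17290 - (-858325)/939 + 14*(-548) - 695/939*(-548))/(-453031 - 1*(-1859054)) = (-17290 - (-858325)/939 - 7672 - 695*1/939*(-548))/(-453031 + 1859054) = (-17290 - 1235*(-695/939) - 7672 - 695/939*(-548))/1406023 = (-17290 + 858325/939 - 7672 + 380860/939)*(1/1406023) = -22200133/939*1/1406023 = -22200133/1320255597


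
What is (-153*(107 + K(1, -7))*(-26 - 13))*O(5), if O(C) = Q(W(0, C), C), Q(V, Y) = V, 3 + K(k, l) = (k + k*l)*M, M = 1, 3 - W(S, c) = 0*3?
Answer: 1754298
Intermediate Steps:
W(S, c) = 3 (W(S, c) = 3 - 0*3 = 3 - 1*0 = 3 + 0 = 3)
K(k, l) = -3 + k + k*l (K(k, l) = -3 + (k + k*l)*1 = -3 + (k + k*l) = -3 + k + k*l)
O(C) = 3
(-153*(107 + K(1, -7))*(-26 - 13))*O(5) = -153*(107 + (-3 + 1 + 1*(-7)))*(-26 - 13)*3 = -153*(107 + (-3 + 1 - 7))*(-39)*3 = -153*(107 - 9)*(-39)*3 = -14994*(-39)*3 = -153*(-3822)*3 = 584766*3 = 1754298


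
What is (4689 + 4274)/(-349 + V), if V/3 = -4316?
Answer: -8963/13297 ≈ -0.67406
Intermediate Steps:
V = -12948 (V = 3*(-4316) = -12948)
(4689 + 4274)/(-349 + V) = (4689 + 4274)/(-349 - 12948) = 8963/(-13297) = 8963*(-1/13297) = -8963/13297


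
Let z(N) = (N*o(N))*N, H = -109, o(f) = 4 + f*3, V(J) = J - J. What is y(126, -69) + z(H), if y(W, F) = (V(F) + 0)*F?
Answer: -3837563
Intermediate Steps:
V(J) = 0
o(f) = 4 + 3*f
y(W, F) = 0 (y(W, F) = (0 + 0)*F = 0*F = 0)
z(N) = N**2*(4 + 3*N) (z(N) = (N*(4 + 3*N))*N = N**2*(4 + 3*N))
y(126, -69) + z(H) = 0 + (-109)**2*(4 + 3*(-109)) = 0 + 11881*(4 - 327) = 0 + 11881*(-323) = 0 - 3837563 = -3837563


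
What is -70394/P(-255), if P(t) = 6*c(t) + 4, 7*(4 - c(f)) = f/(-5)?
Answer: 246379/55 ≈ 4479.6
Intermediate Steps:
c(f) = 4 + f/35 (c(f) = 4 - f/(7*(-5)) = 4 - f*(-1)/(7*5) = 4 - (-1)*f/35 = 4 + f/35)
P(t) = 28 + 6*t/35 (P(t) = 6*(4 + t/35) + 4 = (24 + 6*t/35) + 4 = 28 + 6*t/35)
-70394/P(-255) = -70394/(28 + (6/35)*(-255)) = -70394/(28 - 306/7) = -70394/(-110/7) = -70394*(-7/110) = 246379/55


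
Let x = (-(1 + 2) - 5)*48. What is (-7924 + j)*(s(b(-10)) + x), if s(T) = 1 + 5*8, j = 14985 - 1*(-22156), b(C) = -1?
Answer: -10021431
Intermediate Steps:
j = 37141 (j = 14985 + 22156 = 37141)
x = -384 (x = (-1*3 - 5)*48 = (-3 - 5)*48 = -8*48 = -384)
s(T) = 41 (s(T) = 1 + 40 = 41)
(-7924 + j)*(s(b(-10)) + x) = (-7924 + 37141)*(41 - 384) = 29217*(-343) = -10021431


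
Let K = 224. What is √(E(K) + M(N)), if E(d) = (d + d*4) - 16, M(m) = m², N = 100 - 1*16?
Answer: 4*√510 ≈ 90.333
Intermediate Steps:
N = 84 (N = 100 - 16 = 84)
E(d) = -16 + 5*d (E(d) = (d + 4*d) - 16 = 5*d - 16 = -16 + 5*d)
√(E(K) + M(N)) = √((-16 + 5*224) + 84²) = √((-16 + 1120) + 7056) = √(1104 + 7056) = √8160 = 4*√510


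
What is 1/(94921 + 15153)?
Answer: 1/110074 ≈ 9.0848e-6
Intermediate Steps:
1/(94921 + 15153) = 1/110074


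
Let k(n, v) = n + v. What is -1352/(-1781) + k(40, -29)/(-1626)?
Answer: 167597/222762 ≈ 0.75236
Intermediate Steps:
-1352/(-1781) + k(40, -29)/(-1626) = -1352/(-1781) + (40 - 29)/(-1626) = -1352*(-1/1781) + 11*(-1/1626) = 104/137 - 11/1626 = 167597/222762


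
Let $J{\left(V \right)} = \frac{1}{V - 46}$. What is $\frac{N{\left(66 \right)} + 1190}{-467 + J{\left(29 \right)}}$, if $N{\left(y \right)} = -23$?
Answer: $- \frac{19839}{7940} \approx -2.4986$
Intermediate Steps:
$J{\left(V \right)} = \frac{1}{-46 + V}$
$\frac{N{\left(66 \right)} + 1190}{-467 + J{\left(29 \right)}} = \frac{-23 + 1190}{-467 + \frac{1}{-46 + 29}} = \frac{1167}{-467 + \frac{1}{-17}} = \frac{1167}{-467 - \frac{1}{17}} = \frac{1167}{- \frac{7940}{17}} = 1167 \left(- \frac{17}{7940}\right) = - \frac{19839}{7940}$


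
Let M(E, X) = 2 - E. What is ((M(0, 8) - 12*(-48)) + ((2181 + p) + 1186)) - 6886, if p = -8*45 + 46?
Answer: -3255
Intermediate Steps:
p = -314 (p = -360 + 46 = -314)
((M(0, 8) - 12*(-48)) + ((2181 + p) + 1186)) - 6886 = (((2 - 1*0) - 12*(-48)) + ((2181 - 314) + 1186)) - 6886 = (((2 + 0) + 576) + (1867 + 1186)) - 6886 = ((2 + 576) + 3053) - 6886 = (578 + 3053) - 6886 = 3631 - 6886 = -3255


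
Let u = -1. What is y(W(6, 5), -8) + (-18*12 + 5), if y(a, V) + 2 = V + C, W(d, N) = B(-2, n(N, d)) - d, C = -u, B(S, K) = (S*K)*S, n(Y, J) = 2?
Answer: -220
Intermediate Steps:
B(S, K) = K*S² (B(S, K) = (K*S)*S = K*S²)
C = 1 (C = -1*(-1) = 1)
W(d, N) = 8 - d (W(d, N) = 2*(-2)² - d = 2*4 - d = 8 - d)
y(a, V) = -1 + V (y(a, V) = -2 + (V + 1) = -2 + (1 + V) = -1 + V)
y(W(6, 5), -8) + (-18*12 + 5) = (-1 - 8) + (-18*12 + 5) = -9 + (-216 + 5) = -9 - 211 = -220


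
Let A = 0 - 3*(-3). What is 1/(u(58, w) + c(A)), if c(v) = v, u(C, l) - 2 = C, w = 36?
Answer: 1/69 ≈ 0.014493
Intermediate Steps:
A = 9 (A = 0 + 9 = 9)
u(C, l) = 2 + C
1/(u(58, w) + c(A)) = 1/((2 + 58) + 9) = 1/(60 + 9) = 1/69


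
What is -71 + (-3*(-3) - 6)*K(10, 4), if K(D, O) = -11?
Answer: -104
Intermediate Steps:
-71 + (-3*(-3) - 6)*K(10, 4) = -71 + (-3*(-3) - 6)*(-11) = -71 + (9 - 6)*(-11) = -71 + 3*(-11) = -71 - 33 = -104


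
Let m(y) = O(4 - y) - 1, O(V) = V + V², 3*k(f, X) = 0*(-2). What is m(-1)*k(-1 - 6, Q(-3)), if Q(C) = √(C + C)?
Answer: 0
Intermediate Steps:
Q(C) = √2*√C (Q(C) = √(2*C) = √2*√C)
k(f, X) = 0 (k(f, X) = (0*(-2))/3 = (⅓)*0 = 0)
m(y) = -1 + (4 - y)*(5 - y) (m(y) = (4 - y)*(1 + (4 - y)) - 1 = (4 - y)*(5 - y) - 1 = -1 + (4 - y)*(5 - y))
m(-1)*k(-1 - 6, Q(-3)) = (-1 + (-5 - 1)*(-4 - 1))*0 = (-1 - 6*(-5))*0 = (-1 + 30)*0 = 29*0 = 0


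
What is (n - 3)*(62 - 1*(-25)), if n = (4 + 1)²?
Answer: 1914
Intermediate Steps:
n = 25 (n = 5² = 25)
(n - 3)*(62 - 1*(-25)) = (25 - 3)*(62 - 1*(-25)) = 22*(62 + 25) = 22*87 = 1914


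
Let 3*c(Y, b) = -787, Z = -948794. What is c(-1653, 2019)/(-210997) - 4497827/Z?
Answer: 2847830711435/600578062854 ≈ 4.7418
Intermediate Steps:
c(Y, b) = -787/3 (c(Y, b) = (⅓)*(-787) = -787/3)
c(-1653, 2019)/(-210997) - 4497827/Z = -787/3/(-210997) - 4497827/(-948794) = -787/3*(-1/210997) - 4497827*(-1/948794) = 787/632991 + 4497827/948794 = 2847830711435/600578062854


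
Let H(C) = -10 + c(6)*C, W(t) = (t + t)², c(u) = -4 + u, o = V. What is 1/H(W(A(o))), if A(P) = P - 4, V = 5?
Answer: -½ ≈ -0.50000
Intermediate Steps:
o = 5
A(P) = -4 + P
W(t) = 4*t² (W(t) = (2*t)² = 4*t²)
H(C) = -10 + 2*C (H(C) = -10 + (-4 + 6)*C = -10 + 2*C)
1/H(W(A(o))) = 1/(-10 + 2*(4*(-4 + 5)²)) = 1/(-10 + 2*(4*1²)) = 1/(-10 + 2*(4*1)) = 1/(-10 + 2*4) = 1/(-10 + 8) = 1/(-2) = -½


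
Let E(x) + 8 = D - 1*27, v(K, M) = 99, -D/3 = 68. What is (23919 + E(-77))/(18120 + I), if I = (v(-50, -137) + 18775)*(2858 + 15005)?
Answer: 11840/168582191 ≈ 7.0233e-5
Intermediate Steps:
D = -204 (D = -3*68 = -204)
E(x) = -239 (E(x) = -8 + (-204 - 1*27) = -8 + (-204 - 27) = -8 - 231 = -239)
I = 337146262 (I = (99 + 18775)*(2858 + 15005) = 18874*17863 = 337146262)
(23919 + E(-77))/(18120 + I) = (23919 - 239)/(18120 + 337146262) = 23680/337164382 = 23680*(1/337164382) = 11840/168582191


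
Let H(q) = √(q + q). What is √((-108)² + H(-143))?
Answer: √(11664 + I*√286) ≈ 108.0 + 0.0783*I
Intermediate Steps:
H(q) = √2*√q (H(q) = √(2*q) = √2*√q)
√((-108)² + H(-143)) = √((-108)² + √2*√(-143)) = √(11664 + √2*(I*√143)) = √(11664 + I*√286)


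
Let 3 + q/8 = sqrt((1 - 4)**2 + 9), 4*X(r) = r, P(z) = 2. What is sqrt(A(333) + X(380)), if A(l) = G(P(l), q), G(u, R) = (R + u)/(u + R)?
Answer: 4*sqrt(6) ≈ 9.7980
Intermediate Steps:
X(r) = r/4
q = -24 + 24*sqrt(2) (q = -24 + 8*sqrt((1 - 4)**2 + 9) = -24 + 8*sqrt((-3)**2 + 9) = -24 + 8*sqrt(9 + 9) = -24 + 8*sqrt(18) = -24 + 8*(3*sqrt(2)) = -24 + 24*sqrt(2) ≈ 9.9411)
G(u, R) = 1 (G(u, R) = (R + u)/(R + u) = 1)
A(l) = 1
sqrt(A(333) + X(380)) = sqrt(1 + (1/4)*380) = sqrt(1 + 95) = sqrt(96) = 4*sqrt(6)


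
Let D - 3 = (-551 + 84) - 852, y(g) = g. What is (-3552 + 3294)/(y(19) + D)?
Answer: 258/1297 ≈ 0.19892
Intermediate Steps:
D = -1316 (D = 3 + ((-551 + 84) - 852) = 3 + (-467 - 852) = 3 - 1319 = -1316)
(-3552 + 3294)/(y(19) + D) = (-3552 + 3294)/(19 - 1316) = -258/(-1297) = -258*(-1/1297) = 258/1297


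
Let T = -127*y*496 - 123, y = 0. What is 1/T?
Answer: -1/123 ≈ -0.0081301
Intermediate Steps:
T = -123 (T = -127*0*496 - 123 = 0*496 - 123 = 0 - 123 = -123)
1/T = 1/(-123) = -1/123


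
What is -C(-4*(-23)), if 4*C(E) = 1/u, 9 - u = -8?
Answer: -1/68 ≈ -0.014706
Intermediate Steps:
u = 17 (u = 9 - 1*(-8) = 9 + 8 = 17)
C(E) = 1/68 (C(E) = (¼)/17 = (¼)*(1/17) = 1/68)
-C(-4*(-23)) = -1*1/68 = -1/68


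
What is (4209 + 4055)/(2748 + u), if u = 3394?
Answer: 4132/3071 ≈ 1.3455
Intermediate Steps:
(4209 + 4055)/(2748 + u) = (4209 + 4055)/(2748 + 3394) = 8264/6142 = 8264*(1/6142) = 4132/3071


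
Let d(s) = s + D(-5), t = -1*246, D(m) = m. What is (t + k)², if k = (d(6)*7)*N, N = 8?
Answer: 36100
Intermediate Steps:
t = -246
d(s) = -5 + s (d(s) = s - 5 = -5 + s)
k = 56 (k = ((-5 + 6)*7)*8 = (1*7)*8 = 7*8 = 56)
(t + k)² = (-246 + 56)² = (-190)² = 36100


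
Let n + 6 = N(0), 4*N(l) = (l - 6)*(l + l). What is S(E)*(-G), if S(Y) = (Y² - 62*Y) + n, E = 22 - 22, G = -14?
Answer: -84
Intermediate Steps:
N(l) = l*(-6 + l)/2 (N(l) = ((l - 6)*(l + l))/4 = ((-6 + l)*(2*l))/4 = (2*l*(-6 + l))/4 = l*(-6 + l)/2)
n = -6 (n = -6 + (½)*0*(-6 + 0) = -6 + (½)*0*(-6) = -6 + 0 = -6)
E = 0
S(Y) = -6 + Y² - 62*Y (S(Y) = (Y² - 62*Y) - 6 = -6 + Y² - 62*Y)
S(E)*(-G) = (-6 + 0² - 62*0)*(-1*(-14)) = (-6 + 0 + 0)*14 = -6*14 = -84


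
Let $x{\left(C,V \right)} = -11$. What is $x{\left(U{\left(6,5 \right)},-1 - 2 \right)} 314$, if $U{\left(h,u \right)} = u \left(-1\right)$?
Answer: $-3454$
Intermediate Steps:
$U{\left(h,u \right)} = - u$
$x{\left(U{\left(6,5 \right)},-1 - 2 \right)} 314 = \left(-11\right) 314 = -3454$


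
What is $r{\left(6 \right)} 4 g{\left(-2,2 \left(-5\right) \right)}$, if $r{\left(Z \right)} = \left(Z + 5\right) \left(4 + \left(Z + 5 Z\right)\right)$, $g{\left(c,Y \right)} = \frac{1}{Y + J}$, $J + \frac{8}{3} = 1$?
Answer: $- \frac{1056}{7} \approx -150.86$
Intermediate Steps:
$J = - \frac{5}{3}$ ($J = - \frac{8}{3} + 1 = - \frac{5}{3} \approx -1.6667$)
$g{\left(c,Y \right)} = \frac{1}{- \frac{5}{3} + Y}$ ($g{\left(c,Y \right)} = \frac{1}{Y - \frac{5}{3}} = \frac{1}{- \frac{5}{3} + Y}$)
$r{\left(Z \right)} = \left(4 + 6 Z\right) \left(5 + Z\right)$ ($r{\left(Z \right)} = \left(5 + Z\right) \left(4 + 6 Z\right) = \left(4 + 6 Z\right) \left(5 + Z\right)$)
$r{\left(6 \right)} 4 g{\left(-2,2 \left(-5\right) \right)} = \left(20 + 6 \cdot 6^{2} + 34 \cdot 6\right) 4 \frac{3}{-5 + 3 \cdot 2 \left(-5\right)} = \left(20 + 6 \cdot 36 + 204\right) 4 \frac{3}{-5 + 3 \left(-10\right)} = \left(20 + 216 + 204\right) 4 \frac{3}{-5 - 30} = 440 \cdot 4 \frac{3}{-35} = 1760 \cdot 3 \left(- \frac{1}{35}\right) = 1760 \left(- \frac{3}{35}\right) = - \frac{1056}{7}$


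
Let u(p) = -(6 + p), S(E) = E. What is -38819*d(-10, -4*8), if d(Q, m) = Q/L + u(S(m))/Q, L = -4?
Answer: 38819/10 ≈ 3881.9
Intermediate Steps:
u(p) = -6 - p
d(Q, m) = -Q/4 + (-6 - m)/Q (d(Q, m) = Q/(-4) + (-6 - m)/Q = Q*(-¼) + (-6 - m)/Q = -Q/4 + (-6 - m)/Q)
-38819*d(-10, -4*8) = -38819*(-6 - (-4)*8 - ¼*(-10)²)/(-10) = -(-38819)*(-6 - 1*(-32) - ¼*100)/10 = -(-38819)*(-6 + 32 - 25)/10 = -(-38819)/10 = -38819*(-⅒) = 38819/10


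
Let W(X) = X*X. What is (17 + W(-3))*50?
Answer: 1300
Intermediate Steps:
W(X) = X²
(17 + W(-3))*50 = (17 + (-3)²)*50 = (17 + 9)*50 = 26*50 = 1300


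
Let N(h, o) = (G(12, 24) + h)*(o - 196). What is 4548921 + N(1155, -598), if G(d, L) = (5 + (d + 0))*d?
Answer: 3469875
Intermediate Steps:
G(d, L) = d*(5 + d) (G(d, L) = (5 + d)*d = d*(5 + d))
N(h, o) = (-196 + o)*(204 + h) (N(h, o) = (12*(5 + 12) + h)*(o - 196) = (12*17 + h)*(-196 + o) = (204 + h)*(-196 + o) = (-196 + o)*(204 + h))
4548921 + N(1155, -598) = 4548921 + (-39984 - 196*1155 + 204*(-598) + 1155*(-598)) = 4548921 + (-39984 - 226380 - 121992 - 690690) = 4548921 - 1079046 = 3469875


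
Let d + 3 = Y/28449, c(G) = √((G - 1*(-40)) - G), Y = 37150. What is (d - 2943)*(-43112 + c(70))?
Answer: 3611647615648/28449 - 167547208*√10/28449 ≈ 1.2693e+8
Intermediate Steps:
c(G) = 2*√10 (c(G) = √((G + 40) - G) = √((40 + G) - G) = √40 = 2*√10)
d = -48197/28449 (d = -3 + 37150/28449 = -48197/28449 ≈ -1.6942)
(d - 2943)*(-43112 + c(70)) = (-48197/28449 - 2943)*(-43112 + 2*√10) = -83773604*(-43112 + 2*√10)/28449 = 3611647615648/28449 - 167547208*√10/28449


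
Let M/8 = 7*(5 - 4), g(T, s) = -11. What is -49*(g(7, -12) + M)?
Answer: -2205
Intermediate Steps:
M = 56 (M = 8*(7*(5 - 4)) = 8*(7*1) = 8*7 = 56)
-49*(g(7, -12) + M) = -49*(-11 + 56) = -49*45 = -2205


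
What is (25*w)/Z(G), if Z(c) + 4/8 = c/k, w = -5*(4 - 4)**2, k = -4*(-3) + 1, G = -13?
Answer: 0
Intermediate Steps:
k = 13 (k = 12 + 1 = 13)
w = 0 (w = -5*0**2 = -5*0 = 0)
Z(c) = -1/2 + c/13
(25*w)/Z(G) = (25*0)/(-1/2 + (1/13)*(-13)) = 0/(-1/2 - 1) = 0/(-3/2) = 0*(-2/3) = 0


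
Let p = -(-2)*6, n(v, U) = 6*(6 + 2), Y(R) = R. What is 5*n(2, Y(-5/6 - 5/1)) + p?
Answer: 252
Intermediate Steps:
n(v, U) = 48 (n(v, U) = 6*8 = 48)
p = 12 (p = -1*(-12) = 12)
5*n(2, Y(-5/6 - 5/1)) + p = 5*48 + 12 = 240 + 12 = 252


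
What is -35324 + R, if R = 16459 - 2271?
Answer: -21136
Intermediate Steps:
R = 14188
-35324 + R = -35324 + 14188 = -21136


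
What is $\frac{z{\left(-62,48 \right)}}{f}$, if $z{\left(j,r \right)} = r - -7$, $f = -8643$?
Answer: $- \frac{55}{8643} \approx -0.0063635$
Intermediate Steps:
$z{\left(j,r \right)} = 7 + r$ ($z{\left(j,r \right)} = r + 7 = 7 + r$)
$\frac{z{\left(-62,48 \right)}}{f} = \frac{7 + 48}{-8643} = 55 \left(- \frac{1}{8643}\right) = - \frac{55}{8643}$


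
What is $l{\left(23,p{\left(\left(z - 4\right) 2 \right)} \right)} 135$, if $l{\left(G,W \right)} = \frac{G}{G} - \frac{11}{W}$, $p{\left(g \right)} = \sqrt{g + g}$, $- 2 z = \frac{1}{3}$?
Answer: $135 + \frac{297 i \sqrt{6}}{2} \approx 135.0 + 363.75 i$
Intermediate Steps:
$z = - \frac{1}{6}$ ($z = - \frac{1}{2 \cdot 3} = \left(- \frac{1}{2}\right) \frac{1}{3} = - \frac{1}{6} \approx -0.16667$)
$p{\left(g \right)} = \sqrt{2} \sqrt{g}$ ($p{\left(g \right)} = \sqrt{2 g} = \sqrt{2} \sqrt{g}$)
$l{\left(G,W \right)} = 1 - \frac{11}{W}$
$l{\left(23,p{\left(\left(z - 4\right) 2 \right)} \right)} 135 = \frac{-11 + \sqrt{2} \sqrt{\left(- \frac{1}{6} - 4\right) 2}}{\sqrt{2} \sqrt{\left(- \frac{1}{6} - 4\right) 2}} \cdot 135 = \frac{-11 + \sqrt{2} \sqrt{\left(- \frac{25}{6}\right) 2}}{\sqrt{2} \sqrt{\left(- \frac{25}{6}\right) 2}} \cdot 135 = \frac{-11 + \sqrt{2} \sqrt{- \frac{25}{3}}}{\sqrt{2} \sqrt{- \frac{25}{3}}} \cdot 135 = \frac{-11 + \sqrt{2} \frac{5 i \sqrt{3}}{3}}{\sqrt{2} \frac{5 i \sqrt{3}}{3}} \cdot 135 = \frac{-11 + \frac{5 i \sqrt{6}}{3}}{\frac{5}{3} i \sqrt{6}} \cdot 135 = - \frac{i \sqrt{6}}{10} \left(-11 + \frac{5 i \sqrt{6}}{3}\right) 135 = - \frac{i \sqrt{6} \left(-11 + \frac{5 i \sqrt{6}}{3}\right)}{10} \cdot 135 = - \frac{27 i \sqrt{6} \left(-11 + \frac{5 i \sqrt{6}}{3}\right)}{2}$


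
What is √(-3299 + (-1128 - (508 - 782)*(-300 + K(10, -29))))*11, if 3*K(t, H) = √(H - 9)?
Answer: 11*√(-779643 + 822*I*√38)/3 ≈ 10.521 + 3237.6*I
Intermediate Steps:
K(t, H) = √(-9 + H)/3 (K(t, H) = √(H - 9)/3 = √(-9 + H)/3)
√(-3299 + (-1128 - (508 - 782)*(-300 + K(10, -29))))*11 = √(-3299 + (-1128 - (508 - 782)*(-300 + √(-9 - 29)/3)))*11 = √(-3299 + (-1128 - (-274)*(-300 + √(-38)/3)))*11 = √(-3299 + (-1128 - (-274)*(-300 + (I*√38)/3)))*11 = √(-3299 + (-1128 - (-274)*(-300 + I*√38/3)))*11 = √(-3299 + (-1128 - (82200 - 274*I*√38/3)))*11 = √(-3299 + (-1128 + (-82200 + 274*I*√38/3)))*11 = √(-3299 + (-83328 + 274*I*√38/3))*11 = √(-86627 + 274*I*√38/3)*11 = 11*√(-86627 + 274*I*√38/3)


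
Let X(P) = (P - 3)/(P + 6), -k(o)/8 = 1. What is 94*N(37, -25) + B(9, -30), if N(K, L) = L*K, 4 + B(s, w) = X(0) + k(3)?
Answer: -173925/2 ≈ -86963.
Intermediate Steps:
k(o) = -8 (k(o) = -8*1 = -8)
X(P) = (-3 + P)/(6 + P)
B(s, w) = -25/2 (B(s, w) = -4 + ((-3 + 0)/(6 + 0) - 8) = -4 + (-3/6 - 8) = -4 + ((⅙)*(-3) - 8) = -4 + (-½ - 8) = -4 - 17/2 = -25/2)
N(K, L) = K*L
94*N(37, -25) + B(9, -30) = 94*(37*(-25)) - 25/2 = 94*(-925) - 25/2 = -86950 - 25/2 = -173925/2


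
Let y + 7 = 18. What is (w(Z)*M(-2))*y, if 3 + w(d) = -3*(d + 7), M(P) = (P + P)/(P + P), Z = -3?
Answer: -165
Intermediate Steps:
y = 11 (y = -7 + 18 = 11)
M(P) = 1 (M(P) = (2*P)/((2*P)) = (2*P)*(1/(2*P)) = 1)
w(d) = -24 - 3*d (w(d) = -3 - 3*(d + 7) = -3 - 3*(7 + d) = -3 + (-21 - 3*d) = -24 - 3*d)
(w(Z)*M(-2))*y = ((-24 - 3*(-3))*1)*11 = ((-24 + 9)*1)*11 = -15*1*11 = -15*11 = -165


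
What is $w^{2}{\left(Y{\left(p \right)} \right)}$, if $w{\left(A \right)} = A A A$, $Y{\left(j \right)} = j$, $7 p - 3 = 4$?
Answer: $1$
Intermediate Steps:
$p = 1$ ($p = \frac{3}{7} + \frac{1}{7} \cdot 4 = \frac{3}{7} + \frac{4}{7} = 1$)
$w{\left(A \right)} = A^{3}$ ($w{\left(A \right)} = A^{2} A = A^{3}$)
$w^{2}{\left(Y{\left(p \right)} \right)} = \left(1^{3}\right)^{2} = 1^{2} = 1$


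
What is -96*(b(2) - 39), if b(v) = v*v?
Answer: 3360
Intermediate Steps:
b(v) = v²
-96*(b(2) - 39) = -96*(2² - 39) = -96*(4 - 39) = -96*(-35) = 3360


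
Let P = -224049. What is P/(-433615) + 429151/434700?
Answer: 8099440319/5385498300 ≈ 1.5039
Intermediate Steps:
P/(-433615) + 429151/434700 = -224049/(-433615) + 429151/434700 = -224049*(-1/433615) + 429151*(1/434700) = 32007/61945 + 429151/434700 = 8099440319/5385498300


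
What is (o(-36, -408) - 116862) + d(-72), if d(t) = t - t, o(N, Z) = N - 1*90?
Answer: -116988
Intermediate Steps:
o(N, Z) = -90 + N (o(N, Z) = N - 90 = -90 + N)
d(t) = 0
(o(-36, -408) - 116862) + d(-72) = ((-90 - 36) - 116862) + 0 = (-126 - 116862) + 0 = -116988 + 0 = -116988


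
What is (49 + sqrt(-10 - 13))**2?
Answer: (49 + I*sqrt(23))**2 ≈ 2378.0 + 469.99*I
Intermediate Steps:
(49 + sqrt(-10 - 13))**2 = (49 + sqrt(-23))**2 = (49 + I*sqrt(23))**2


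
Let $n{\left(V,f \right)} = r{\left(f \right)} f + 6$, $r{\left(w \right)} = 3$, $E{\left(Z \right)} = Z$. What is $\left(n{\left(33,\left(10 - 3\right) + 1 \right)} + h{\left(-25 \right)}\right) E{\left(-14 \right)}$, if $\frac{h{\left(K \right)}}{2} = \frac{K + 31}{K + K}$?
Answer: $- \frac{10416}{25} \approx -416.64$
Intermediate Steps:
$h{\left(K \right)} = \frac{31 + K}{K}$ ($h{\left(K \right)} = 2 \frac{K + 31}{K + K} = 2 \frac{31 + K}{2 K} = \frac{31 + K}{K}$)
$n{\left(V,f \right)} = 6 + 3 f$ ($n{\left(V,f \right)} = 3 f + 6 = 6 + 3 f$)
$\left(n{\left(33,\left(10 - 3\right) + 1 \right)} + h{\left(-25 \right)}\right) E{\left(-14 \right)} = \left(\left(6 + 3 \left(\left(10 - 3\right) + 1\right)\right) + \frac{31 - 25}{-25}\right) \left(-14\right) = \left(\left(6 + 3 \left(7 + 1\right)\right) - \frac{6}{25}\right) \left(-14\right) = \left(\left(6 + 3 \cdot 8\right) - \frac{6}{25}\right) \left(-14\right) = \left(\left(6 + 24\right) - \frac{6}{25}\right) \left(-14\right) = \left(30 - \frac{6}{25}\right) \left(-14\right) = \frac{744}{25} \left(-14\right) = - \frac{10416}{25}$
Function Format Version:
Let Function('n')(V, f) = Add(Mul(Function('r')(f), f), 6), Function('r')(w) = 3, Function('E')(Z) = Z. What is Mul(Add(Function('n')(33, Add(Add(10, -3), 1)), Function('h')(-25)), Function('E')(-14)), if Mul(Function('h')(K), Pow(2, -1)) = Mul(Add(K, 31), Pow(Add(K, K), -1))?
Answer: Rational(-10416, 25) ≈ -416.64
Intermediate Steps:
Function('h')(K) = Mul(Pow(K, -1), Add(31, K)) (Function('h')(K) = Mul(2, Mul(Add(K, 31), Pow(Add(K, K), -1))) = Mul(2, Mul(Add(31, K), Pow(Mul(2, K), -1))) = Mul(2, Mul(Add(31, K), Mul(Rational(1, 2), Pow(K, -1)))) = Mul(2, Mul(Rational(1, 2), Pow(K, -1), Add(31, K))) = Mul(Pow(K, -1), Add(31, K)))
Function('n')(V, f) = Add(6, Mul(3, f)) (Function('n')(V, f) = Add(Mul(3, f), 6) = Add(6, Mul(3, f)))
Mul(Add(Function('n')(33, Add(Add(10, -3), 1)), Function('h')(-25)), Function('E')(-14)) = Mul(Add(Add(6, Mul(3, Add(Add(10, -3), 1))), Mul(Pow(-25, -1), Add(31, -25))), -14) = Mul(Add(Add(6, Mul(3, Add(7, 1))), Mul(Rational(-1, 25), 6)), -14) = Mul(Add(Add(6, Mul(3, 8)), Rational(-6, 25)), -14) = Mul(Add(Add(6, 24), Rational(-6, 25)), -14) = Mul(Add(30, Rational(-6, 25)), -14) = Mul(Rational(744, 25), -14) = Rational(-10416, 25)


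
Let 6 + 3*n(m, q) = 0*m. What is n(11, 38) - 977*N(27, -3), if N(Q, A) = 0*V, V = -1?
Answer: -2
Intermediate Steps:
N(Q, A) = 0 (N(Q, A) = 0*(-1) = 0)
n(m, q) = -2 (n(m, q) = -2 + (0*m)/3 = -2 + (⅓)*0 = -2 + 0 = -2)
n(11, 38) - 977*N(27, -3) = -2 - 977*0 = -2 + 0 = -2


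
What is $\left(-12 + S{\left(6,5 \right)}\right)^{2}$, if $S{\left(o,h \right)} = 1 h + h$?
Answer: $4$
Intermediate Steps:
$S{\left(o,h \right)} = 2 h$ ($S{\left(o,h \right)} = h + h = 2 h$)
$\left(-12 + S{\left(6,5 \right)}\right)^{2} = \left(-12 + 2 \cdot 5\right)^{2} = \left(-12 + 10\right)^{2} = \left(-2\right)^{2} = 4$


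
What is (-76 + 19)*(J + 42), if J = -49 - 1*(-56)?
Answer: -2793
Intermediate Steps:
J = 7 (J = -49 + 56 = 7)
(-76 + 19)*(J + 42) = (-76 + 19)*(7 + 42) = -57*49 = -2793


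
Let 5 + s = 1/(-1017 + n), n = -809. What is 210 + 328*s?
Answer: -1305754/913 ≈ -1430.2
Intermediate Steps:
s = -9131/1826 (s = -5 + 1/(-1017 - 809) = -5 + 1/(-1826) = -5 - 1/1826 = -9131/1826 ≈ -5.0005)
210 + 328*s = 210 + 328*(-9131/1826) = 210 - 1497484/913 = -1305754/913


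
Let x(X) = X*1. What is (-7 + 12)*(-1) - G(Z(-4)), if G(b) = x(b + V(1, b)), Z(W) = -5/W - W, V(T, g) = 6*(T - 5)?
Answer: 55/4 ≈ 13.750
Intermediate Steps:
V(T, g) = -30 + 6*T (V(T, g) = 6*(-5 + T) = -30 + 6*T)
Z(W) = -W - 5/W
x(X) = X
G(b) = -24 + b (G(b) = b + (-30 + 6*1) = b + (-30 + 6) = b - 24 = -24 + b)
(-7 + 12)*(-1) - G(Z(-4)) = (-7 + 12)*(-1) - (-24 + (-1*(-4) - 5/(-4))) = 5*(-1) - (-24 + (4 - 5*(-1/4))) = -5 - (-24 + (4 + 5/4)) = -5 - (-24 + 21/4) = -5 - 1*(-75/4) = -5 + 75/4 = 55/4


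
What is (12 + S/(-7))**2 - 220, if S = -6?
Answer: -2680/49 ≈ -54.694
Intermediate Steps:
(12 + S/(-7))**2 - 220 = (12 - 6/(-7))**2 - 220 = (12 - 6*(-1/7))**2 - 220 = (12 + 6/7)**2 - 220 = (90/7)**2 - 220 = 8100/49 - 220 = -2680/49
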